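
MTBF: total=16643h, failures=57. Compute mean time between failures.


Formula: MTBF = Total operating time / Number of failures
MTBF = 16643 / 57
MTBF = 291.98 hours

291.98 hours


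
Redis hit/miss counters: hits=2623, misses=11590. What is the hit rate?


Formula: hit rate = hits / (hits + misses) * 100
hit rate = 2623 / (2623 + 11590) * 100
hit rate = 2623 / 14213 * 100
hit rate = 18.45%

18.45%


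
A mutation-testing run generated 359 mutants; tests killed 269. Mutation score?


Mutation score = killed / total * 100
Mutation score = 269 / 359 * 100
Mutation score = 74.93%

74.93%


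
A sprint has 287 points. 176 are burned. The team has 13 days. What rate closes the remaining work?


Formula: Required rate = Remaining points / Days left
Remaining = 287 - 176 = 111 points
Required rate = 111 / 13 = 8.54 points/day

8.54 points/day


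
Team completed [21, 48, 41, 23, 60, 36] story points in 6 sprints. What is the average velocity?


Formula: Avg velocity = Total points / Number of sprints
Points: [21, 48, 41, 23, 60, 36]
Sum = 21 + 48 + 41 + 23 + 60 + 36 = 229
Avg velocity = 229 / 6 = 38.17 points/sprint

38.17 points/sprint


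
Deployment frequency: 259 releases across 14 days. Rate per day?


Formula: deployments per day = releases / days
= 259 / 14
= 18.5 deploys/day
(equivalently, 129.5 deploys/week)

18.5 deploys/day


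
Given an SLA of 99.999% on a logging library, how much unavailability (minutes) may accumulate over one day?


Formula: allowed downtime = period * (100 - SLA) / 100
Period (day) = 1440 minutes
Unavailability fraction = (100 - 99.999) / 100
Allowed downtime = 1440 * (100 - 99.999) / 100
Allowed downtime = 0.0144 minutes

0.0144 minutes


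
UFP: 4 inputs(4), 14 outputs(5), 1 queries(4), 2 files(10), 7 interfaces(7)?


UFP = EI*4 + EO*5 + EQ*4 + ILF*10 + EIF*7
UFP = 4*4 + 14*5 + 1*4 + 2*10 + 7*7
UFP = 16 + 70 + 4 + 20 + 49
UFP = 159

159


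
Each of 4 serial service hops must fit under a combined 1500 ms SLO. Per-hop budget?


Formula: per_stage = total_budget / stages
per_stage = 1500 / 4
per_stage = 375.0 ms

375.0 ms


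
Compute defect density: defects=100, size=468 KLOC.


Defect density = defects / KLOC
Defect density = 100 / 468
Defect density = 0.214 defects/KLOC

0.214 defects/KLOC


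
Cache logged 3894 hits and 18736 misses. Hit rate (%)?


Formula: hit rate = hits / (hits + misses) * 100
hit rate = 3894 / (3894 + 18736) * 100
hit rate = 3894 / 22630 * 100
hit rate = 17.21%

17.21%


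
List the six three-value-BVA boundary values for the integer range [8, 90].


Range: [8, 90]
Boundaries: just below min, min, min+1, max-1, max, just above max
Values: [7, 8, 9, 89, 90, 91]

[7, 8, 9, 89, 90, 91]


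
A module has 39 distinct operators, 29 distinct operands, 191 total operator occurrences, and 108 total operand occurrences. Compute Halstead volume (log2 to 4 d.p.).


Formula: V = N * log2(η), where N = N1 + N2 and η = η1 + η2
η = 39 + 29 = 68
N = 191 + 108 = 299
log2(68) ≈ 6.0875
V = 299 * 6.0875 = 1820.16

1820.16


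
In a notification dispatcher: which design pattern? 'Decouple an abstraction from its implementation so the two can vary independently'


This matches the Bridge pattern

Bridge


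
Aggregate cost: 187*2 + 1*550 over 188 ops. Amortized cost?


Formula: Amortized cost = Total cost / Operations
Total cost = (187 * 2) + (1 * 550)
Total cost = 374 + 550 = 924
Amortized = 924 / 188 = 4.9149

4.9149


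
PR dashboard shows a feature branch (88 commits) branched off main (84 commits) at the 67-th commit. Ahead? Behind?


Common ancestor: commit #67
feature commits after divergence: 88 - 67 = 21
main commits after divergence: 84 - 67 = 17
feature is 21 commits ahead of main
main is 17 commits ahead of feature

feature ahead: 21, main ahead: 17


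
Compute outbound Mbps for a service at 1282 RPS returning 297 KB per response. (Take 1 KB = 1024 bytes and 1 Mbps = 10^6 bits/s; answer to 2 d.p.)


Formula: Mbps = payload_bytes * RPS * 8 / 1e6
Payload per request = 297 KB = 297 * 1024 = 304128 bytes
Total bytes/sec = 304128 * 1282 = 389892096
Total bits/sec = 389892096 * 8 = 3119136768
Mbps = 3119136768 / 1e6 = 3119.14

3119.14 Mbps


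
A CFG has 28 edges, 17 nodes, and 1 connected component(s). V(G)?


Formula: V(G) = E - N + 2P
V(G) = 28 - 17 + 2*1
V(G) = 11 + 2
V(G) = 13

13


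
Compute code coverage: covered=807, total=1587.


Coverage = covered / total * 100
Coverage = 807 / 1587 * 100
Coverage = 50.85%

50.85%


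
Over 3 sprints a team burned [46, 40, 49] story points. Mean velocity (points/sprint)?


Formula: Avg velocity = Total points / Number of sprints
Points: [46, 40, 49]
Sum = 46 + 40 + 49 = 135
Avg velocity = 135 / 3 = 45.0 points/sprint

45.0 points/sprint


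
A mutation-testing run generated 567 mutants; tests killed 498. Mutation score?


Mutation score = killed / total * 100
Mutation score = 498 / 567 * 100
Mutation score = 87.83%

87.83%


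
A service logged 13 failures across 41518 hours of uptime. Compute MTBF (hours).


Formula: MTBF = Total operating time / Number of failures
MTBF = 41518 / 13
MTBF = 3193.69 hours

3193.69 hours


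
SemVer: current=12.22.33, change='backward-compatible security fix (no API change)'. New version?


Current: 12.22.33
Change category: 'backward-compatible security fix (no API change)' → patch bump
SemVer rule: patch bump → increment PATCH (MAJOR and MINOR unchanged)
New: 12.22.34

12.22.34


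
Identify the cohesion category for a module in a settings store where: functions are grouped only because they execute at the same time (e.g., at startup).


Reasoning: Related by timing only
Type: Temporal cohesion

Temporal cohesion


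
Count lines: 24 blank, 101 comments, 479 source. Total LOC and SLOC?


Total LOC = blank + comment + code
Total LOC = 24 + 101 + 479 = 604
SLOC (source only) = code = 479

Total LOC: 604, SLOC: 479


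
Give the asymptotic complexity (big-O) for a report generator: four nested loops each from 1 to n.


Reasoning: four levels of nesting
Complexity: O(n^4)

O(n^4)


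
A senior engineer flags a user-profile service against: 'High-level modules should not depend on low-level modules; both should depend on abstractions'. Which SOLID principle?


This describes the Dependency Inversion Principle (DIP)

Dependency Inversion Principle (DIP)


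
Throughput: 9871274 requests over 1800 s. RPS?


Formula: throughput = requests / seconds
throughput = 9871274 / 1800
throughput = 5484.04 requests/second

5484.04 requests/second


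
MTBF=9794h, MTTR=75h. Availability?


Availability = MTBF / (MTBF + MTTR)
Availability = 9794 / (9794 + 75)
Availability = 9794 / 9869
Availability = 99.24%

99.24%


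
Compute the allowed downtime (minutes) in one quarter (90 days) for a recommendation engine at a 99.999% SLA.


Formula: allowed downtime = period * (100 - SLA) / 100
Period (quarter (90 days)) = 129600 minutes
Unavailability fraction = (100 - 99.999) / 100
Allowed downtime = 129600 * (100 - 99.999) / 100
Allowed downtime = 1.296 minutes

1.296 minutes


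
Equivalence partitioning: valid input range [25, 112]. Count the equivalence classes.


Valid range: [25, 112]
Class 1: x < 25 — invalid
Class 2: 25 ≤ x ≤ 112 — valid
Class 3: x > 112 — invalid
Total equivalence classes: 3

3 equivalence classes


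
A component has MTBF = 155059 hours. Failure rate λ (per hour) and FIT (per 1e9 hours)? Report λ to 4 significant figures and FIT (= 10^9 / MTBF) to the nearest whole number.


Formula: λ = 1 / MTBF; FIT = λ × 1e9 = 1e9 / MTBF
λ = 1 / 155059 ≈ 6.449e-06 failures/hour
FIT = 1e9 / 155059 ≈ 6449 failures per 1e9 hours (nearest whole number)

λ = 6.449e-06 /h, FIT = 6449


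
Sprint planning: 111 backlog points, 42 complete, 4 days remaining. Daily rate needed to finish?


Formula: Required rate = Remaining points / Days left
Remaining = 111 - 42 = 69 points
Required rate = 69 / 4 = 17.25 points/day

17.25 points/day


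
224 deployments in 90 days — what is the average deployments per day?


Formula: deployments per day = releases / days
= 224 / 90
= 2.489 deploys/day
(equivalently, 17.42 deploys/week)

2.489 deploys/day


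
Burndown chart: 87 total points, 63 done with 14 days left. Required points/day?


Formula: Required rate = Remaining points / Days left
Remaining = 87 - 63 = 24 points
Required rate = 24 / 14 = 1.71 points/day

1.71 points/day


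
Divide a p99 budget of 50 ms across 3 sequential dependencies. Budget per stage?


Formula: per_stage = total_budget / stages
per_stage = 50 / 3
per_stage = 16.67 ms

16.67 ms


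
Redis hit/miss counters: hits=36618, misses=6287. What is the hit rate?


Formula: hit rate = hits / (hits + misses) * 100
hit rate = 36618 / (36618 + 6287) * 100
hit rate = 36618 / 42905 * 100
hit rate = 85.35%

85.35%


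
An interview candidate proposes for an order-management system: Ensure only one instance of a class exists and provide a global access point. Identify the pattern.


This matches the Singleton pattern

Singleton


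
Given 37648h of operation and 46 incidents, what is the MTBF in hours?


Formula: MTBF = Total operating time / Number of failures
MTBF = 37648 / 46
MTBF = 818.43 hours

818.43 hours


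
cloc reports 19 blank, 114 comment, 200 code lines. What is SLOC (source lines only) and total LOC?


Total LOC = blank + comment + code
Total LOC = 19 + 114 + 200 = 333
SLOC (source only) = code = 200

Total LOC: 333, SLOC: 200


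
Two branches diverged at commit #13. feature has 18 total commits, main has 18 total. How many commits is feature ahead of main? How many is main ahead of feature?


Common ancestor: commit #13
feature commits after divergence: 18 - 13 = 5
main commits after divergence: 18 - 13 = 5
feature is 5 commits ahead of main
main is 5 commits ahead of feature

feature ahead: 5, main ahead: 5


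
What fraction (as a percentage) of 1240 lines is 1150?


Coverage = covered / total * 100
Coverage = 1150 / 1240 * 100
Coverage = 92.74%

92.74%


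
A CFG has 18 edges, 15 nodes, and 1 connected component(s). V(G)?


Formula: V(G) = E - N + 2P
V(G) = 18 - 15 + 2*1
V(G) = 3 + 2
V(G) = 5

5


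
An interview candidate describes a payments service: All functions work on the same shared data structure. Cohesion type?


Reasoning: Functions share data
Type: Communicational cohesion

Communicational cohesion


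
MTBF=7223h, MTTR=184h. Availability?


Availability = MTBF / (MTBF + MTTR)
Availability = 7223 / (7223 + 184)
Availability = 7223 / 7407
Availability = 97.5159%

97.5159%


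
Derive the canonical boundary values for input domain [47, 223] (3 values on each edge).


Range: [47, 223]
Boundaries: just below min, min, min+1, max-1, max, just above max
Values: [46, 47, 48, 222, 223, 224]

[46, 47, 48, 222, 223, 224]


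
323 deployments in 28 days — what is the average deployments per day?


Formula: deployments per day = releases / days
= 323 / 28
= 11.536 deploys/day
(equivalently, 80.75 deploys/week)

11.536 deploys/day


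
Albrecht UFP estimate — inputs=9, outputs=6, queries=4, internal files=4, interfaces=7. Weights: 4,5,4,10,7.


UFP = EI*4 + EO*5 + EQ*4 + ILF*10 + EIF*7
UFP = 9*4 + 6*5 + 4*4 + 4*10 + 7*7
UFP = 36 + 30 + 16 + 40 + 49
UFP = 171

171


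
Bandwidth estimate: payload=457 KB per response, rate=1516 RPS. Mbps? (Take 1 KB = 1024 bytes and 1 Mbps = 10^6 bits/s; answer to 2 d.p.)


Formula: Mbps = payload_bytes * RPS * 8 / 1e6
Payload per request = 457 KB = 457 * 1024 = 467968 bytes
Total bytes/sec = 467968 * 1516 = 709439488
Total bits/sec = 709439488 * 8 = 5675515904
Mbps = 5675515904 / 1e6 = 5675.52

5675.52 Mbps


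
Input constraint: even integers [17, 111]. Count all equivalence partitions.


Constraint: even integers in [17, 111]
Class 1: x < 17 — out-of-range invalid
Class 2: x in [17,111] but odd — wrong type invalid
Class 3: x in [17,111] and even — valid
Class 4: x > 111 — out-of-range invalid
Total equivalence classes: 4

4 equivalence classes


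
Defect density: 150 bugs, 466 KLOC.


Defect density = defects / KLOC
Defect density = 150 / 466
Defect density = 0.322 defects/KLOC

0.322 defects/KLOC


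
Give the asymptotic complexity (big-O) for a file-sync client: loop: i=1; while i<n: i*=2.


Reasoning: i doubles each step so iterations are log2(n)
Complexity: O(log n)

O(log n)


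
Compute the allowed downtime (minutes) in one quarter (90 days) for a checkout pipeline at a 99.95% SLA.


Formula: allowed downtime = period * (100 - SLA) / 100
Period (quarter (90 days)) = 129600 minutes
Unavailability fraction = (100 - 99.95) / 100
Allowed downtime = 129600 * (100 - 99.95) / 100
Allowed downtime = 64.8 minutes

64.8 minutes


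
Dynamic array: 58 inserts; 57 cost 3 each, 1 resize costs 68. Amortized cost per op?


Formula: Amortized cost = Total cost / Operations
Total cost = (57 * 3) + (1 * 68)
Total cost = 171 + 68 = 239
Amortized = 239 / 58 = 4.1207

4.1207


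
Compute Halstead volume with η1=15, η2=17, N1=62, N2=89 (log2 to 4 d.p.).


Formula: V = N * log2(η), where N = N1 + N2 and η = η1 + η2
η = 15 + 17 = 32
N = 62 + 89 = 151
log2(32) ≈ 5.0000
V = 151 * 5.0000 = 755.00

755.00


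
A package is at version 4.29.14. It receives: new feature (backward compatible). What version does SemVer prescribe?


Current: 4.29.14
Change category: 'new feature (backward compatible)' → minor bump
SemVer rule: minor bump → increment MINOR, reset PATCH to 0 (MAJOR unchanged)
New: 4.30.0

4.30.0


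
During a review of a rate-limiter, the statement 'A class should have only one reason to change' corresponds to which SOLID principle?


This describes the Single Responsibility Principle (SRP)

Single Responsibility Principle (SRP)


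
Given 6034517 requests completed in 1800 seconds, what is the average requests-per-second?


Formula: throughput = requests / seconds
throughput = 6034517 / 1800
throughput = 3352.51 requests/second

3352.51 requests/second


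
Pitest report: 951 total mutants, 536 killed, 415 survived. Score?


Mutation score = killed / total * 100
Mutation score = 536 / 951 * 100
Mutation score = 56.36%

56.36%


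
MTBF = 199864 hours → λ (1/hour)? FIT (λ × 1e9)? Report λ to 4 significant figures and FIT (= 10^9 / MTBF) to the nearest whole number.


Formula: λ = 1 / MTBF; FIT = λ × 1e9 = 1e9 / MTBF
λ = 1 / 199864 ≈ 5.003e-06 failures/hour
FIT = 1e9 / 199864 ≈ 5003 failures per 1e9 hours (nearest whole number)

λ = 5.003e-06 /h, FIT = 5003


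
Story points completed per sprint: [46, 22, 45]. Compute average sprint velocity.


Formula: Avg velocity = Total points / Number of sprints
Points: [46, 22, 45]
Sum = 46 + 22 + 45 = 113
Avg velocity = 113 / 3 = 37.67 points/sprint

37.67 points/sprint


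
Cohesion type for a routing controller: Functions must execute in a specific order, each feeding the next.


Reasoning: Output of one is input to next
Type: Sequential cohesion

Sequential cohesion


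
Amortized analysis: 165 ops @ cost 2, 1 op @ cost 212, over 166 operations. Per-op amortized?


Formula: Amortized cost = Total cost / Operations
Total cost = (165 * 2) + (1 * 212)
Total cost = 330 + 212 = 542
Amortized = 542 / 166 = 3.2651

3.2651


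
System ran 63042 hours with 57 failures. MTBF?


Formula: MTBF = Total operating time / Number of failures
MTBF = 63042 / 57
MTBF = 1106.0 hours

1106.0 hours


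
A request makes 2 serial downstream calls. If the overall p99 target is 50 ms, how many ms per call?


Formula: per_stage = total_budget / stages
per_stage = 50 / 2
per_stage = 25.0 ms

25.0 ms


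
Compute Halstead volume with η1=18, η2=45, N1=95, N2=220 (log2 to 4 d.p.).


Formula: V = N * log2(η), where N = N1 + N2 and η = η1 + η2
η = 18 + 45 = 63
N = 95 + 220 = 315
log2(63) ≈ 5.9773
V = 315 * 5.9773 = 1882.85

1882.85


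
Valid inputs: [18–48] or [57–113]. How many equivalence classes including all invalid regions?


Valid ranges: [18,48] and [57,113]
Class 1: x < 18 — invalid
Class 2: 18 ≤ x ≤ 48 — valid
Class 3: 48 < x < 57 — invalid (gap between ranges)
Class 4: 57 ≤ x ≤ 113 — valid
Class 5: x > 113 — invalid
Total equivalence classes: 5

5 equivalence classes


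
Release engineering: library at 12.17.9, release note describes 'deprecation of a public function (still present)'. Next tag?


Current: 12.17.9
Change category: 'deprecation of a public function (still present)' → minor bump
SemVer rule: minor bump → increment MINOR, reset PATCH to 0 (MAJOR unchanged)
New: 12.18.0

12.18.0


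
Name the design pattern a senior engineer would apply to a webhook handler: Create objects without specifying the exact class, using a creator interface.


This matches the Factory Method pattern

Factory Method


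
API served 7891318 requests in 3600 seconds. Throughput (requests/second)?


Formula: throughput = requests / seconds
throughput = 7891318 / 3600
throughput = 2192.03 requests/second

2192.03 requests/second


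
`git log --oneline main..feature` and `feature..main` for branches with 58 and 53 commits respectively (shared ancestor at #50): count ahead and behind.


Common ancestor: commit #50
feature commits after divergence: 58 - 50 = 8
main commits after divergence: 53 - 50 = 3
feature is 8 commits ahead of main
main is 3 commits ahead of feature

feature ahead: 8, main ahead: 3


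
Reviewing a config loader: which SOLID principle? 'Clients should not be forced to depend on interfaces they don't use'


This describes the Interface Segregation Principle (ISP)

Interface Segregation Principle (ISP)


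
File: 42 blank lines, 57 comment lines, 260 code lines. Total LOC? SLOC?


Total LOC = blank + comment + code
Total LOC = 42 + 57 + 260 = 359
SLOC (source only) = code = 260

Total LOC: 359, SLOC: 260


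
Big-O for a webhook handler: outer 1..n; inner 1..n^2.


Reasoning: n times n^2
Complexity: O(n^3)

O(n^3)


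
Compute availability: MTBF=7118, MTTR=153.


Availability = MTBF / (MTBF + MTTR)
Availability = 7118 / (7118 + 153)
Availability = 7118 / 7271
Availability = 97.8958%

97.8958%


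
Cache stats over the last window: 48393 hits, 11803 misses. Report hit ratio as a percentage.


Formula: hit rate = hits / (hits + misses) * 100
hit rate = 48393 / (48393 + 11803) * 100
hit rate = 48393 / 60196 * 100
hit rate = 80.39%

80.39%


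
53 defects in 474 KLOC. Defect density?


Defect density = defects / KLOC
Defect density = 53 / 474
Defect density = 0.112 defects/KLOC

0.112 defects/KLOC


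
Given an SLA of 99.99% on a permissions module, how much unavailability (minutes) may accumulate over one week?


Formula: allowed downtime = period * (100 - SLA) / 100
Period (week) = 10080 minutes
Unavailability fraction = (100 - 99.99) / 100
Allowed downtime = 10080 * (100 - 99.99) / 100
Allowed downtime = 1.008 minutes

1.008 minutes


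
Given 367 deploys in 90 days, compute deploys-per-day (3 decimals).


Formula: deployments per day = releases / days
= 367 / 90
= 4.078 deploys/day
(equivalently, 28.54 deploys/week)

4.078 deploys/day


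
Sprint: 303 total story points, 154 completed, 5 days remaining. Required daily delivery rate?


Formula: Required rate = Remaining points / Days left
Remaining = 303 - 154 = 149 points
Required rate = 149 / 5 = 29.8 points/day

29.8 points/day


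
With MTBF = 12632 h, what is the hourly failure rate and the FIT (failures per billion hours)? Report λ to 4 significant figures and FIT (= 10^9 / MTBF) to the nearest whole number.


Formula: λ = 1 / MTBF; FIT = λ × 1e9 = 1e9 / MTBF
λ = 1 / 12632 ≈ 7.916e-05 failures/hour
FIT = 1e9 / 12632 ≈ 79164 failures per 1e9 hours (nearest whole number)

λ = 7.916e-05 /h, FIT = 79164


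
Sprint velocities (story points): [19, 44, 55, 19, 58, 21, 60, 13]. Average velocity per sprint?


Formula: Avg velocity = Total points / Number of sprints
Points: [19, 44, 55, 19, 58, 21, 60, 13]
Sum = 19 + 44 + 55 + 19 + 58 + 21 + 60 + 13 = 289
Avg velocity = 289 / 8 = 36.13 points/sprint

36.13 points/sprint


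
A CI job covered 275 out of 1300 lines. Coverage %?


Coverage = covered / total * 100
Coverage = 275 / 1300 * 100
Coverage = 21.15%

21.15%


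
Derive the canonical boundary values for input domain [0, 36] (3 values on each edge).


Range: [0, 36]
Boundaries: just below min, min, min+1, max-1, max, just above max
Values: [-1, 0, 1, 35, 36, 37]

[-1, 0, 1, 35, 36, 37]


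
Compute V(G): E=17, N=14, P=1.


Formula: V(G) = E - N + 2P
V(G) = 17 - 14 + 2*1
V(G) = 3 + 2
V(G) = 5

5


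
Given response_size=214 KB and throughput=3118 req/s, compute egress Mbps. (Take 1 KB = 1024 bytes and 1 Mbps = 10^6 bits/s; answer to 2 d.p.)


Formula: Mbps = payload_bytes * RPS * 8 / 1e6
Payload per request = 214 KB = 214 * 1024 = 219136 bytes
Total bytes/sec = 219136 * 3118 = 683266048
Total bits/sec = 683266048 * 8 = 5466128384
Mbps = 5466128384 / 1e6 = 5466.13

5466.13 Mbps


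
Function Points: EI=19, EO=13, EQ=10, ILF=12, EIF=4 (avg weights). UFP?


UFP = EI*4 + EO*5 + EQ*4 + ILF*10 + EIF*7
UFP = 19*4 + 13*5 + 10*4 + 12*10 + 4*7
UFP = 76 + 65 + 40 + 120 + 28
UFP = 329

329


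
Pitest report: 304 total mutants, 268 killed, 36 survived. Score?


Mutation score = killed / total * 100
Mutation score = 268 / 304 * 100
Mutation score = 88.16%

88.16%


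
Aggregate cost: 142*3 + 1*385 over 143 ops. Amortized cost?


Formula: Amortized cost = Total cost / Operations
Total cost = (142 * 3) + (1 * 385)
Total cost = 426 + 385 = 811
Amortized = 811 / 143 = 5.6713

5.6713


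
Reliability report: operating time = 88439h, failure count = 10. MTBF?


Formula: MTBF = Total operating time / Number of failures
MTBF = 88439 / 10
MTBF = 8843.9 hours

8843.9 hours


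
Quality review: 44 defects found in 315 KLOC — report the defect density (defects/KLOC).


Defect density = defects / KLOC
Defect density = 44 / 315
Defect density = 0.14 defects/KLOC

0.14 defects/KLOC


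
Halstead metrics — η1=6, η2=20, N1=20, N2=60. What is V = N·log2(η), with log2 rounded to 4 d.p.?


Formula: V = N * log2(η), where N = N1 + N2 and η = η1 + η2
η = 6 + 20 = 26
N = 20 + 60 = 80
log2(26) ≈ 4.7004
V = 80 * 4.7004 = 376.03

376.03


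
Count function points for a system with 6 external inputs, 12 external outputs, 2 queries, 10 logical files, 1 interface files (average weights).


UFP = EI*4 + EO*5 + EQ*4 + ILF*10 + EIF*7
UFP = 6*4 + 12*5 + 2*4 + 10*10 + 1*7
UFP = 24 + 60 + 8 + 100 + 7
UFP = 199

199


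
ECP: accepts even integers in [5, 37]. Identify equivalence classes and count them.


Constraint: even integers in [5, 37]
Class 1: x < 5 — out-of-range invalid
Class 2: x in [5,37] but odd — wrong type invalid
Class 3: x in [5,37] and even — valid
Class 4: x > 37 — out-of-range invalid
Total equivalence classes: 4

4 equivalence classes


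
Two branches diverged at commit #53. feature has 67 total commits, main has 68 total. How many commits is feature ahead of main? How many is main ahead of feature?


Common ancestor: commit #53
feature commits after divergence: 67 - 53 = 14
main commits after divergence: 68 - 53 = 15
feature is 14 commits ahead of main
main is 15 commits ahead of feature

feature ahead: 14, main ahead: 15


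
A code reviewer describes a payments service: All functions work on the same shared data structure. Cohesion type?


Reasoning: Functions share data
Type: Communicational cohesion

Communicational cohesion


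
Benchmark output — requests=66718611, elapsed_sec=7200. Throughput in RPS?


Formula: throughput = requests / seconds
throughput = 66718611 / 7200
throughput = 9266.47 requests/second

9266.47 requests/second


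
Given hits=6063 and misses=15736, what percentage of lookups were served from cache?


Formula: hit rate = hits / (hits + misses) * 100
hit rate = 6063 / (6063 + 15736) * 100
hit rate = 6063 / 21799 * 100
hit rate = 27.81%

27.81%


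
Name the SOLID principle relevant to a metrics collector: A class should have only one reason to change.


This describes the Single Responsibility Principle (SRP)

Single Responsibility Principle (SRP)


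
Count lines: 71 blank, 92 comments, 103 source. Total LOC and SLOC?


Total LOC = blank + comment + code
Total LOC = 71 + 92 + 103 = 266
SLOC (source only) = code = 103

Total LOC: 266, SLOC: 103


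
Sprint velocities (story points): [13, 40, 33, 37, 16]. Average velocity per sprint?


Formula: Avg velocity = Total points / Number of sprints
Points: [13, 40, 33, 37, 16]
Sum = 13 + 40 + 33 + 37 + 16 = 139
Avg velocity = 139 / 5 = 27.8 points/sprint

27.8 points/sprint


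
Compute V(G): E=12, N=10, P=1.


Formula: V(G) = E - N + 2P
V(G) = 12 - 10 + 2*1
V(G) = 2 + 2
V(G) = 4

4


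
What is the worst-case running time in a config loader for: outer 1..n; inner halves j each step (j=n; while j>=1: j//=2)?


Reasoning: n times log n
Complexity: O(n log n)

O(n log n)


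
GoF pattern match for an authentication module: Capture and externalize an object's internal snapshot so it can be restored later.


This matches the Memento pattern

Memento


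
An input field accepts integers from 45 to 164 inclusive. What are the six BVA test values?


Range: [45, 164]
Boundaries: just below min, min, min+1, max-1, max, just above max
Values: [44, 45, 46, 163, 164, 165]

[44, 45, 46, 163, 164, 165]


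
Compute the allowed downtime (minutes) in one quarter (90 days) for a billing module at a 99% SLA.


Formula: allowed downtime = period * (100 - SLA) / 100
Period (quarter (90 days)) = 129600 minutes
Unavailability fraction = (100 - 99.0) / 100
Allowed downtime = 129600 * (100 - 99.0) / 100
Allowed downtime = 1296.0 minutes

1296.0 minutes


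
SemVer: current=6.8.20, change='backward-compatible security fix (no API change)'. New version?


Current: 6.8.20
Change category: 'backward-compatible security fix (no API change)' → patch bump
SemVer rule: patch bump → increment PATCH (MAJOR and MINOR unchanged)
New: 6.8.21

6.8.21


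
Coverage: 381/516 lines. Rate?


Coverage = covered / total * 100
Coverage = 381 / 516 * 100
Coverage = 73.84%

73.84%


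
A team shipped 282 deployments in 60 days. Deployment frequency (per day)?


Formula: deployments per day = releases / days
= 282 / 60
= 4.7 deploys/day
(equivalently, 32.9 deploys/week)

4.7 deploys/day


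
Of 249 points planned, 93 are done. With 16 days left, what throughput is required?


Formula: Required rate = Remaining points / Days left
Remaining = 249 - 93 = 156 points
Required rate = 156 / 16 = 9.75 points/day

9.75 points/day


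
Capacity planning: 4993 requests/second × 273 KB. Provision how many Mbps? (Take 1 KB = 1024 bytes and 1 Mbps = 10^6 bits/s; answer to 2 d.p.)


Formula: Mbps = payload_bytes * RPS * 8 / 1e6
Payload per request = 273 KB = 273 * 1024 = 279552 bytes
Total bytes/sec = 279552 * 4993 = 1395803136
Total bits/sec = 1395803136 * 8 = 11166425088
Mbps = 11166425088 / 1e6 = 11166.43

11166.43 Mbps


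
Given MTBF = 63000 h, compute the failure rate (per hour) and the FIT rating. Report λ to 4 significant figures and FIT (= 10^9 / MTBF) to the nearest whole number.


Formula: λ = 1 / MTBF; FIT = λ × 1e9 = 1e9 / MTBF
λ = 1 / 63000 ≈ 1.587e-05 failures/hour
FIT = 1e9 / 63000 ≈ 15873 failures per 1e9 hours (nearest whole number)

λ = 1.587e-05 /h, FIT = 15873


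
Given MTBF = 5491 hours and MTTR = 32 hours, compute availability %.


Availability = MTBF / (MTBF + MTTR)
Availability = 5491 / (5491 + 32)
Availability = 5491 / 5523
Availability = 99.4206%

99.4206%


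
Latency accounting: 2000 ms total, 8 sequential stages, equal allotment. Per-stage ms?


Formula: per_stage = total_budget / stages
per_stage = 2000 / 8
per_stage = 250.0 ms

250.0 ms


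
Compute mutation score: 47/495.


Mutation score = killed / total * 100
Mutation score = 47 / 495 * 100
Mutation score = 9.49%

9.49%


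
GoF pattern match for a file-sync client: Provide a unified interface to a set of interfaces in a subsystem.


This matches the Facade pattern

Facade


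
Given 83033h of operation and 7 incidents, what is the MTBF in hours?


Formula: MTBF = Total operating time / Number of failures
MTBF = 83033 / 7
MTBF = 11861.86 hours

11861.86 hours


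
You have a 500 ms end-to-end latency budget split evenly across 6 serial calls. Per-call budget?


Formula: per_stage = total_budget / stages
per_stage = 500 / 6
per_stage = 83.33 ms

83.33 ms


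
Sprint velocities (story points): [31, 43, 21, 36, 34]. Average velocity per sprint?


Formula: Avg velocity = Total points / Number of sprints
Points: [31, 43, 21, 36, 34]
Sum = 31 + 43 + 21 + 36 + 34 = 165
Avg velocity = 165 / 5 = 33.0 points/sprint

33.0 points/sprint


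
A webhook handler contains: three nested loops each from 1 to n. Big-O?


Reasoning: three levels of nesting over n
Complexity: O(n^3)

O(n^3)


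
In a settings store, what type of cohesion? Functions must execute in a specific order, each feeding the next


Reasoning: Output of one is input to next
Type: Sequential cohesion

Sequential cohesion


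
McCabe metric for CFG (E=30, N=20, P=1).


Formula: V(G) = E - N + 2P
V(G) = 30 - 20 + 2*1
V(G) = 10 + 2
V(G) = 12

12


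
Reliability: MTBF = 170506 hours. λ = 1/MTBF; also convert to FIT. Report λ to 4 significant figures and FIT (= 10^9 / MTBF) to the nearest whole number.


Formula: λ = 1 / MTBF; FIT = λ × 1e9 = 1e9 / MTBF
λ = 1 / 170506 ≈ 5.865e-06 failures/hour
FIT = 1e9 / 170506 ≈ 5865 failures per 1e9 hours (nearest whole number)

λ = 5.865e-06 /h, FIT = 5865


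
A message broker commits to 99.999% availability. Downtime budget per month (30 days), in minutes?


Formula: allowed downtime = period * (100 - SLA) / 100
Period (month (30 days)) = 43200 minutes
Unavailability fraction = (100 - 99.999) / 100
Allowed downtime = 43200 * (100 - 99.999) / 100
Allowed downtime = 0.432 minutes

0.432 minutes


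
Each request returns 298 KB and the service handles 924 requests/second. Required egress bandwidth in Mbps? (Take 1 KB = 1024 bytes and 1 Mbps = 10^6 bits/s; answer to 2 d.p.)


Formula: Mbps = payload_bytes * RPS * 8 / 1e6
Payload per request = 298 KB = 298 * 1024 = 305152 bytes
Total bytes/sec = 305152 * 924 = 281960448
Total bits/sec = 281960448 * 8 = 2255683584
Mbps = 2255683584 / 1e6 = 2255.68

2255.68 Mbps


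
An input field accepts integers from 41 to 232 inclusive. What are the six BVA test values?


Range: [41, 232]
Boundaries: just below min, min, min+1, max-1, max, just above max
Values: [40, 41, 42, 231, 232, 233]

[40, 41, 42, 231, 232, 233]


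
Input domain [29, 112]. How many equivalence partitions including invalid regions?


Valid range: [29, 112]
Class 1: x < 29 — invalid
Class 2: 29 ≤ x ≤ 112 — valid
Class 3: x > 112 — invalid
Total equivalence classes: 3

3 equivalence classes


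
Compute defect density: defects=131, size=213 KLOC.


Defect density = defects / KLOC
Defect density = 131 / 213
Defect density = 0.615 defects/KLOC

0.615 defects/KLOC


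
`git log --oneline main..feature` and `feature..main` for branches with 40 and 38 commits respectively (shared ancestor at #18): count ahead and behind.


Common ancestor: commit #18
feature commits after divergence: 40 - 18 = 22
main commits after divergence: 38 - 18 = 20
feature is 22 commits ahead of main
main is 20 commits ahead of feature

feature ahead: 22, main ahead: 20


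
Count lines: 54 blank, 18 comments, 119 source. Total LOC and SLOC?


Total LOC = blank + comment + code
Total LOC = 54 + 18 + 119 = 191
SLOC (source only) = code = 119

Total LOC: 191, SLOC: 119


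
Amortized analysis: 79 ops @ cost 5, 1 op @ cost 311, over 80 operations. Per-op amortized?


Formula: Amortized cost = Total cost / Operations
Total cost = (79 * 5) + (1 * 311)
Total cost = 395 + 311 = 706
Amortized = 706 / 80 = 8.825

8.825


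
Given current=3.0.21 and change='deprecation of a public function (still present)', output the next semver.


Current: 3.0.21
Change category: 'deprecation of a public function (still present)' → minor bump
SemVer rule: minor bump → increment MINOR, reset PATCH to 0 (MAJOR unchanged)
New: 3.1.0

3.1.0


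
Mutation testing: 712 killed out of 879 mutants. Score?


Mutation score = killed / total * 100
Mutation score = 712 / 879 * 100
Mutation score = 81.0%

81.0%


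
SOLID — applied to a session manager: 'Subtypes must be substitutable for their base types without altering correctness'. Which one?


This describes the Liskov Substitution Principle (LSP)

Liskov Substitution Principle (LSP)


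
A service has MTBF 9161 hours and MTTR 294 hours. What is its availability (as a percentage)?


Availability = MTBF / (MTBF + MTTR)
Availability = 9161 / (9161 + 294)
Availability = 9161 / 9455
Availability = 96.8905%

96.8905%


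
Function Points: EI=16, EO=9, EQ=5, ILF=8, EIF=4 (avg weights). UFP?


UFP = EI*4 + EO*5 + EQ*4 + ILF*10 + EIF*7
UFP = 16*4 + 9*5 + 5*4 + 8*10 + 4*7
UFP = 64 + 45 + 20 + 80 + 28
UFP = 237

237


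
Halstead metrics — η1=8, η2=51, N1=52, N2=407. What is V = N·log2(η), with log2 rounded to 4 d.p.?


Formula: V = N * log2(η), where N = N1 + N2 and η = η1 + η2
η = 8 + 51 = 59
N = 52 + 407 = 459
log2(59) ≈ 5.8826
V = 459 * 5.8826 = 2700.11

2700.11


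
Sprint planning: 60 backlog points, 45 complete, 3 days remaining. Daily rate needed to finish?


Formula: Required rate = Remaining points / Days left
Remaining = 60 - 45 = 15 points
Required rate = 15 / 3 = 5.0 points/day

5.0 points/day


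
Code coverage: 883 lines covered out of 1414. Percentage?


Coverage = covered / total * 100
Coverage = 883 / 1414 * 100
Coverage = 62.45%

62.45%


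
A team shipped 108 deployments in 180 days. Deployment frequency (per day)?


Formula: deployments per day = releases / days
= 108 / 180
= 0.6 deploys/day
(equivalently, 4.2 deploys/week)

0.6 deploys/day


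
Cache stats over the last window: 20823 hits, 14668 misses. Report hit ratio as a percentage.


Formula: hit rate = hits / (hits + misses) * 100
hit rate = 20823 / (20823 + 14668) * 100
hit rate = 20823 / 35491 * 100
hit rate = 58.67%

58.67%


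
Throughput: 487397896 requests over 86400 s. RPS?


Formula: throughput = requests / seconds
throughput = 487397896 / 86400
throughput = 5641.18 requests/second

5641.18 requests/second


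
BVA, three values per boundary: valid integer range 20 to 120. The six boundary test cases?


Range: [20, 120]
Boundaries: just below min, min, min+1, max-1, max, just above max
Values: [19, 20, 21, 119, 120, 121]

[19, 20, 21, 119, 120, 121]


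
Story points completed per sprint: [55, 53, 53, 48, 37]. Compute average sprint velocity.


Formula: Avg velocity = Total points / Number of sprints
Points: [55, 53, 53, 48, 37]
Sum = 55 + 53 + 53 + 48 + 37 = 246
Avg velocity = 246 / 5 = 49.2 points/sprint

49.2 points/sprint


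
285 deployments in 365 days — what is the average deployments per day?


Formula: deployments per day = releases / days
= 285 / 365
= 0.781 deploys/day
(equivalently, 5.47 deploys/week)

0.781 deploys/day


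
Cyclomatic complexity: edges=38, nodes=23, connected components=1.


Formula: V(G) = E - N + 2P
V(G) = 38 - 23 + 2*1
V(G) = 15 + 2
V(G) = 17

17


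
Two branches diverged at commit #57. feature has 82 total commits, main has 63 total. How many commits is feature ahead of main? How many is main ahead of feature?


Common ancestor: commit #57
feature commits after divergence: 82 - 57 = 25
main commits after divergence: 63 - 57 = 6
feature is 25 commits ahead of main
main is 6 commits ahead of feature

feature ahead: 25, main ahead: 6


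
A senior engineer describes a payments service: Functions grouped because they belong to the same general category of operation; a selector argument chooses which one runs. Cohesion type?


Reasoning: Grouped by category of activity, not by data or sequence
Type: Logical cohesion

Logical cohesion


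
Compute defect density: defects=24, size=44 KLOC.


Defect density = defects / KLOC
Defect density = 24 / 44
Defect density = 0.545 defects/KLOC

0.545 defects/KLOC


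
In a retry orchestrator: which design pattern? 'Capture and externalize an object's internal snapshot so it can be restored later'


This matches the Memento pattern

Memento


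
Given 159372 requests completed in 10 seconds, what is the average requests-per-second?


Formula: throughput = requests / seconds
throughput = 159372 / 10
throughput = 15937.2 requests/second

15937.2 requests/second


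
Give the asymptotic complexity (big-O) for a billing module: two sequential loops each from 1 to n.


Reasoning: sequential dominates: O(n) + O(n) = O(n)
Complexity: O(n)

O(n)


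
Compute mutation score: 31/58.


Mutation score = killed / total * 100
Mutation score = 31 / 58 * 100
Mutation score = 53.45%

53.45%


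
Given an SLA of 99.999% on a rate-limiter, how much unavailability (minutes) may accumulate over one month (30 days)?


Formula: allowed downtime = period * (100 - SLA) / 100
Period (month (30 days)) = 43200 minutes
Unavailability fraction = (100 - 99.999) / 100
Allowed downtime = 43200 * (100 - 99.999) / 100
Allowed downtime = 0.432 minutes

0.432 minutes


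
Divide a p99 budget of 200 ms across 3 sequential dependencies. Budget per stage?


Formula: per_stage = total_budget / stages
per_stage = 200 / 3
per_stage = 66.67 ms

66.67 ms


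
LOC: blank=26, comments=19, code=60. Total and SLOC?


Total LOC = blank + comment + code
Total LOC = 26 + 19 + 60 = 105
SLOC (source only) = code = 60

Total LOC: 105, SLOC: 60


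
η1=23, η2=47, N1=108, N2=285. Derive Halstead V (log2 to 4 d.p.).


Formula: V = N * log2(η), where N = N1 + N2 and η = η1 + η2
η = 23 + 47 = 70
N = 108 + 285 = 393
log2(70) ≈ 6.1293
V = 393 * 6.1293 = 2408.81

2408.81


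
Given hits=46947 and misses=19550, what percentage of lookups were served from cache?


Formula: hit rate = hits / (hits + misses) * 100
hit rate = 46947 / (46947 + 19550) * 100
hit rate = 46947 / 66497 * 100
hit rate = 70.6%

70.6%


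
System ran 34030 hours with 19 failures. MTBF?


Formula: MTBF = Total operating time / Number of failures
MTBF = 34030 / 19
MTBF = 1791.05 hours

1791.05 hours


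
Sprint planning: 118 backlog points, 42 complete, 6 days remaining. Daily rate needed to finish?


Formula: Required rate = Remaining points / Days left
Remaining = 118 - 42 = 76 points
Required rate = 76 / 6 = 12.67 points/day

12.67 points/day


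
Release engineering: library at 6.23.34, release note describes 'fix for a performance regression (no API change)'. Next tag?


Current: 6.23.34
Change category: 'fix for a performance regression (no API change)' → patch bump
SemVer rule: patch bump → increment PATCH (MAJOR and MINOR unchanged)
New: 6.23.35

6.23.35


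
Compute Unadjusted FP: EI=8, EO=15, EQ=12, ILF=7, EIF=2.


UFP = EI*4 + EO*5 + EQ*4 + ILF*10 + EIF*7
UFP = 8*4 + 15*5 + 12*4 + 7*10 + 2*7
UFP = 32 + 75 + 48 + 70 + 14
UFP = 239

239


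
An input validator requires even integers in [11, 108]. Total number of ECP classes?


Constraint: even integers in [11, 108]
Class 1: x < 11 — out-of-range invalid
Class 2: x in [11,108] but odd — wrong type invalid
Class 3: x in [11,108] and even — valid
Class 4: x > 108 — out-of-range invalid
Total equivalence classes: 4

4 equivalence classes
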